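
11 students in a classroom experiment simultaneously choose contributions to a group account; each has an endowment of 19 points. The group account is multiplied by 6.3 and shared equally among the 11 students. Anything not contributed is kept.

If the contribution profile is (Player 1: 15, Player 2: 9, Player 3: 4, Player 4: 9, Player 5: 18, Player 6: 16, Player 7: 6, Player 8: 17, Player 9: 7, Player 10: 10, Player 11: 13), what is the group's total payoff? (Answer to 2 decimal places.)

866.20 points

Total contributed: 15 + 9 + 4 + 9 + 18 + 16 + 6 + 17 + 7 + 10 + 13 = 124; total kept: 11 × 19 − 124 = 85.
The group account pays out 6.3 × 124 = 781.20 in aggregate.
Group total = 85 + 781.20 = 866.20.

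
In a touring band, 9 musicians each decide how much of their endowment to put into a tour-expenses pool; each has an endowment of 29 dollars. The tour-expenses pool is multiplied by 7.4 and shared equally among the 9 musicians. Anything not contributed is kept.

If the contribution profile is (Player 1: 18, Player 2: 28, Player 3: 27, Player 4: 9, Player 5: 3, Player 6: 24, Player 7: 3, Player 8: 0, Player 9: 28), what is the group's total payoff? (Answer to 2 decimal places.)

Total contributed: 18 + 28 + 27 + 9 + 3 + 24 + 3 + 0 + 28 = 140; total kept: 9 × 29 − 140 = 121.
The tour-expenses pool pays out 7.4 × 140 = 1036.00 in aggregate.
Group total = 121 + 1036.00 = 1157.00.

1157.00 dollars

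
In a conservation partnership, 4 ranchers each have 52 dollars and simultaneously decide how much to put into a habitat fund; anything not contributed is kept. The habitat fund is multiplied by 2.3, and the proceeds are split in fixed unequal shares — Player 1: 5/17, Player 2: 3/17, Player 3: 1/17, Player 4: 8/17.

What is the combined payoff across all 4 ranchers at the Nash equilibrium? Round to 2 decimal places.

275.60 dollars

For player j, contributing a unit is worthwhile iff 2.3 × (j's share) ≥ 1, i.e. iff j's share is at least 0.4348.
Player 4 alone (share 8/17) is above the threshold, contributing 52; the remaining 3 contribute 0. Total contributed: 52.
The habitat fund pays out 2.3 × 52 = 119.60 in total (split across the unequal shares, but the aggregate is all that matters for the group sum).
The 3 free-riders keep 52 each, adding 156. Group total = 156 + 119.60 = 275.60.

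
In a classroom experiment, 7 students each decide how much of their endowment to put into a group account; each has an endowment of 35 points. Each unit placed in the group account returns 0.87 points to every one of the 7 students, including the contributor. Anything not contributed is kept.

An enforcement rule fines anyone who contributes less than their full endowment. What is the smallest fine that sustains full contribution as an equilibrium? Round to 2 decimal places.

Given the others contribute fully, the best deviation is to contribute 0 (any partial contribution still incurs the fine and gives up units whose private return 0.87 is below 1).
Deviating from 35 to 0 saves 35 points but forfeits the deviator's share of the drop in the group account: 0.87 × 35 = 30.45.
So the deviation gain is 35 − 30.45 = 4.55, and the fine must be at least 4.55 points to wipe it out.

4.55 points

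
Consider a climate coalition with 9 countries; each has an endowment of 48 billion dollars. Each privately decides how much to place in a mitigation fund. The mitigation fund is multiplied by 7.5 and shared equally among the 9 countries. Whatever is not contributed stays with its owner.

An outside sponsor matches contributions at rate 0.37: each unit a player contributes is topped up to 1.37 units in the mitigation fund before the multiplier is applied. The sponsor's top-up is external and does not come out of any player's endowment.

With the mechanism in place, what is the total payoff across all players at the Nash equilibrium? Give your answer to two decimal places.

4438.80 billion dollars

Under the mechanism each unit contributed yields 7.5 × 1.37 / 9 = 1.1417 back to its contributor per unit of net cost, which exceeds 1, making full contribution the dominant choice for everyone.
So the Nash equilibrium is full contribution by all 9; the group earns 7.5 × 1.37 × 432 = 4438.80.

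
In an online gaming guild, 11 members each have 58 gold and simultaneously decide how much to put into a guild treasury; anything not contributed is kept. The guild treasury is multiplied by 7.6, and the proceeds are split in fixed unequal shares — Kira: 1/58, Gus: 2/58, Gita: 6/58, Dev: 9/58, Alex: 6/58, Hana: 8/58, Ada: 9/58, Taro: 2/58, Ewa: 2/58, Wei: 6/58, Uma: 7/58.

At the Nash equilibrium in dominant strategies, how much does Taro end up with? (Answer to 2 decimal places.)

Player j's private return per contributed unit is 7.6 × (j's share). Contributing is weakly dominant for j when that share is at least 1/7.6 = 0.1316, and contributing 0 is dominant otherwise.
Dev, Hana and Ada clear that bar, contributing 58 each; the remaining 8 contribute 0. Total contributed: 174.
Taro keeps 58 and receives 7.6 × 174 × 2/58 = 45.60 from the guild treasury, for a payoff of 103.60.

103.60 gold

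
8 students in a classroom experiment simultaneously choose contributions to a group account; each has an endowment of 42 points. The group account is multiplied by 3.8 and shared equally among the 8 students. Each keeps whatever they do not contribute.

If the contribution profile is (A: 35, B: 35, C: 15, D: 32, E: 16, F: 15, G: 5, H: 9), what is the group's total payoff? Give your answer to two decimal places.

789.60 points

Total contributed: 35 + 35 + 15 + 32 + 16 + 15 + 5 + 9 = 162; total kept: 8 × 42 − 162 = 174.
The group account pays out 3.8 × 162 = 615.60 in aggregate.
Group total = 174 + 615.60 = 789.60.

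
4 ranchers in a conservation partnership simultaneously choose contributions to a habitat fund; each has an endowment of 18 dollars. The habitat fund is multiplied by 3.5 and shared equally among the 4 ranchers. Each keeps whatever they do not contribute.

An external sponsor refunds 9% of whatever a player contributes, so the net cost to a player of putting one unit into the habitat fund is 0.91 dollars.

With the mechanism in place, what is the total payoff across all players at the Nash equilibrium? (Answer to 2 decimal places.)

The effective private return is (3.5/4) / 0.91 = 0.9615, which is still under 1, so the mechanism doesn't change anyone's dominant strategy: zero contribution.
At the Nash equilibrium no one contributes; group total payoff = 4 × 18 = 72.

72.00 dollars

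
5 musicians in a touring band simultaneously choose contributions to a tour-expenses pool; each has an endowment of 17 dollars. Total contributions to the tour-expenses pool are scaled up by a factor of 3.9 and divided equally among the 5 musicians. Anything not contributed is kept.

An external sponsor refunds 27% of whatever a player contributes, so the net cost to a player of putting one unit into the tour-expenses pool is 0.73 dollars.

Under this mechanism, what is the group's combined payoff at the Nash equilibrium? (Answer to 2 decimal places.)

354.45 dollars

The effective private return per unit is now (3.9/5) / 0.73 = 1.0685 > 1, so every player's dominant strategy flips to full contribution.
So the Nash equilibrium is full contribution by all 5; the group earns 5 × (17 × 0.27 + 3.9 × 17) = 354.45.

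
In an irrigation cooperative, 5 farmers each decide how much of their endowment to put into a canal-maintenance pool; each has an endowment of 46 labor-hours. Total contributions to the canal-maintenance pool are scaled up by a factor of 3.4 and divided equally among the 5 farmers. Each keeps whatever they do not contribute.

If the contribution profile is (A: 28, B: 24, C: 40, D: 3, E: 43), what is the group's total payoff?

Total contributed: 28 + 24 + 40 + 3 + 43 = 138; total kept: 5 × 46 − 138 = 92.
The canal-maintenance pool pays out 3.4 × 138 = 469.20 in aggregate.
Group total = 92 + 469.20 = 561.20.

561.20 labor-hours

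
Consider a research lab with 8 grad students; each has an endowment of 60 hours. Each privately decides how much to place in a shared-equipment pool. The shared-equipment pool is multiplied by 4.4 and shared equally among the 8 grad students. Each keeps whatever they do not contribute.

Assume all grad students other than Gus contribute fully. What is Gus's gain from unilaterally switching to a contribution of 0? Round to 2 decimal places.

27.00 hours

Switching from a contribution of 60 to 0 lets Gus keep an extra 60 hours, but lowers the shared-equipment pool by 60, which costs Gus their own share of that drop: 4.4/8 × 60 = 33.00.
Net gain = 60 − 33.00 = 27.00. The private return per contributed unit (0.5500) is below 1, so free-riding is indeed the best response regardless of what the others do.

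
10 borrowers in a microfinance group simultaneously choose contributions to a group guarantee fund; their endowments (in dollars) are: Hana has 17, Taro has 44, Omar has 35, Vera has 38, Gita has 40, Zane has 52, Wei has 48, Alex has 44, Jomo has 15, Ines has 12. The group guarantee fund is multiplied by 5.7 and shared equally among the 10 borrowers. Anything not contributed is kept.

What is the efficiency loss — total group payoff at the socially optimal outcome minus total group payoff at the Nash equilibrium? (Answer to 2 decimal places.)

1621.50 dollars

The private return per contributed unit is 5.7/10 = 0.5700 < 1 for every player regardless of endowment, so the Nash equilibrium is zero contribution and the group total is Σ E_j = 17 + 44 + 35 + 38 + 40 + 52 + 48 + 44 + 15 + 12 = 345.
Each contributed unit returns 5.700 to the group, so the social optimum is full contribution by everyone: group total = 5.700 × 345 = 1966.50.
Efficiency loss = (5.700 − 1) × 345 = 1621.50.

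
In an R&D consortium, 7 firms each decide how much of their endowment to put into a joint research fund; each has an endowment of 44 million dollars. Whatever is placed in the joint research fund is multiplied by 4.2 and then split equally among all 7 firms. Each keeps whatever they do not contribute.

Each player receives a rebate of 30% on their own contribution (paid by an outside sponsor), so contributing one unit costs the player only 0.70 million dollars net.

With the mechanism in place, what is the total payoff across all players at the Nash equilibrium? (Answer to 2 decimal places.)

308.00 million dollars

With the mechanism, a contributed unit returns (4.2/7) / 0.70 = 0.8571 per unit of net cost — still below 1 — so contributing 0 remains dominant for every player.
At the Nash equilibrium no one contributes; group total payoff = 7 × 44 = 308.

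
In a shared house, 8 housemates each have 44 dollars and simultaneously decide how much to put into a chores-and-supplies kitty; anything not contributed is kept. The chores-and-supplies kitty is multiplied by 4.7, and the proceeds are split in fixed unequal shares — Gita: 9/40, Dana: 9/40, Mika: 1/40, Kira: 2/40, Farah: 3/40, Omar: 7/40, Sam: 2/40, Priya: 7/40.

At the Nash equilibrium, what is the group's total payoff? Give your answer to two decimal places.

677.60 dollars

For player j, contributing a unit is worthwhile iff 4.7 × (j's share) ≥ 1, i.e. iff j's share is at least 0.2128.
Gita and Dana clear that bar, contributing 44 each; the remaining 6 contribute 0. Total contributed: 88.
The chores-and-supplies kitty pays out 4.7 × 88 = 413.60 in total (split across the unequal shares, but the aggregate is all that matters for the group sum).
The 6 free-riders keep 44 each, adding 264. Group total = 264 + 413.60 = 677.60.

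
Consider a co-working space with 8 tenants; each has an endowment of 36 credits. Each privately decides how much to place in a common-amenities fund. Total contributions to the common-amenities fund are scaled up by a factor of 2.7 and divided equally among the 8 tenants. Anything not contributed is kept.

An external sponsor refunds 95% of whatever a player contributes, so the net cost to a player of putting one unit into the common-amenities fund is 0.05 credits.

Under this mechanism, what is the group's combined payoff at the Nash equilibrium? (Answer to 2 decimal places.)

Under the mechanism each unit contributed yields (2.7/8) / 0.05 = 6.7500 back to its contributor per unit of net cost, which exceeds 1, making full contribution the dominant choice for everyone.
So the Nash equilibrium is full contribution by all 8; the group earns 8 × (36 × 0.95 + 2.7 × 36) = 1051.20.

1051.20 credits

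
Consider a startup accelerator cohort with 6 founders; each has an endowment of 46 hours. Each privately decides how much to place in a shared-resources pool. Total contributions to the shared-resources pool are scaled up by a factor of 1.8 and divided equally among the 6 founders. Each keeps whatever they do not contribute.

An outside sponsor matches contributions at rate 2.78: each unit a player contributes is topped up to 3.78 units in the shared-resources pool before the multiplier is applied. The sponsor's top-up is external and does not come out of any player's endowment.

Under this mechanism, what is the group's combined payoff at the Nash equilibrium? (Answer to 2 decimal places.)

1877.90 hours

With the mechanism, a contributed unit returns 1.8 × 3.78 / 6 = 1.1340 per unit of net cost to the contributor — now above 1 — so contributing fully is weakly dominant for every player.
At the Nash equilibrium everyone contributes 46. Group total payoff = 1.8 × 3.78 × 276 = 1877.90.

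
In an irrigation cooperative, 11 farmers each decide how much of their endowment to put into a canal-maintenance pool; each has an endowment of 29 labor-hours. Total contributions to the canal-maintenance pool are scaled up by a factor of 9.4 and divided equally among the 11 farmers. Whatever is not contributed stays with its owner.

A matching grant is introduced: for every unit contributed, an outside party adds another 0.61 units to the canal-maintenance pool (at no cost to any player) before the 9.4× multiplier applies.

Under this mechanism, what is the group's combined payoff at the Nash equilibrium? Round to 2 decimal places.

4827.75 labor-hours

With the mechanism, a contributed unit returns 9.4 × 1.61 / 11 = 1.3758 per unit of net cost to the contributor — now above 1 — so contributing fully is weakly dominant for every player.
So the Nash equilibrium is full contribution by all 11; the group earns 9.4 × 1.61 × 319 = 4827.75.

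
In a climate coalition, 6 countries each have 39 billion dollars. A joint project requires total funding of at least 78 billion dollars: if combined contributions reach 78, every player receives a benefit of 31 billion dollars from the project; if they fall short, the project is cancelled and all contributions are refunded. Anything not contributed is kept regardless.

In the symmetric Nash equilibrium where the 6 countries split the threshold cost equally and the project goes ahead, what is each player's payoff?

57 billion dollars

Equal share of the threshold: 78/6 = 13.
At this profile no one gains by cutting their contribution: any cut drops the total below 78, the project is cancelled, contributions are refunded, and the deviator ends with 39, which is less than 39 − 13 + 31 = 57. Contributing more than 13 just wastes the excess. So contributing exactly 13 is a best response.
Each player's payoff: 39 − 13 + 31 = 57.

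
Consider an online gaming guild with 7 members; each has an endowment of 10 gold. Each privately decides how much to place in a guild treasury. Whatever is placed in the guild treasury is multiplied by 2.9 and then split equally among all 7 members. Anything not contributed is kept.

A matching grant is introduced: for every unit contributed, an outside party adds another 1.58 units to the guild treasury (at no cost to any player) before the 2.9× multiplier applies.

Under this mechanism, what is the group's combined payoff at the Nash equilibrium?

Under the mechanism each unit contributed yields 2.9 × 2.58 / 7 = 1.0689 back to its contributor per unit of net cost, which exceeds 1, making full contribution the dominant choice for everyone.
So the Nash equilibrium is full contribution by all 7; the group earns 2.9 × 2.58 × 70 = 523.74.

523.74 gold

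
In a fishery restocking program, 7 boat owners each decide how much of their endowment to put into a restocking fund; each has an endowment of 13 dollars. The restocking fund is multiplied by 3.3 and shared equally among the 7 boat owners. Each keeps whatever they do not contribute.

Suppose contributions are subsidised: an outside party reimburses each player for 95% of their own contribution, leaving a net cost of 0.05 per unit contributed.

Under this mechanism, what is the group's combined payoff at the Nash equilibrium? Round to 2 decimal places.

386.75 dollars

Under the mechanism each unit contributed yields (3.3/7) / 0.05 = 9.4286 back to its contributor per unit of net cost, which exceeds 1, making full contribution the dominant choice for everyone.
At the Nash equilibrium everyone contributes 13. Group total payoff = 7 × (13 × 0.95 + 3.3 × 13) = 386.75.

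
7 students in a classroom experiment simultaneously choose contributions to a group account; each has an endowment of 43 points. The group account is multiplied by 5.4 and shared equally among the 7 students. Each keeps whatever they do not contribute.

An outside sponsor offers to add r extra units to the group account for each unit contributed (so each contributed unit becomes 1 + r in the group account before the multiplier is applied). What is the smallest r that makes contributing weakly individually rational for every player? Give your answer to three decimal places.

With matching at rate r, one contributed unit becomes (1 + r) in the group account and returns 5.4 × (1 + r) / 7 to the contributor.
Setting this equal to 1: 1 + r = 7/5.4 = 1.2963.
So the minimum matching rate is r = 1.2963 − 1 = 0.296.

0.296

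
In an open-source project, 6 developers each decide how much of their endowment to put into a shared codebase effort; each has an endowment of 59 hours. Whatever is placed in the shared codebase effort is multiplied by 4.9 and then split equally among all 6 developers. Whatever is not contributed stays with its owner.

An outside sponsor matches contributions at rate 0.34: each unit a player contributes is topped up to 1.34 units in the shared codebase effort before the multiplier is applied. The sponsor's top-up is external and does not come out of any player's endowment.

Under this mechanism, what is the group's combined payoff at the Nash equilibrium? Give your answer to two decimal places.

The effective private return per unit is now 4.9 × 1.34 / 6 = 1.0943 > 1, so every player's dominant strategy flips to full contribution.
So the Nash equilibrium is full contribution by all 6; the group earns 4.9 × 1.34 × 354 = 2324.36.

2324.36 hours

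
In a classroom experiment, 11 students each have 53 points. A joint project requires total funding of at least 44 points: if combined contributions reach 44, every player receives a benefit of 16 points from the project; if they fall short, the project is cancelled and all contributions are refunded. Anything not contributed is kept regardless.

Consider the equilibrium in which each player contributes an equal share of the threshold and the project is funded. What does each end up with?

Equal share of the threshold: 44/11 = 4.
At this profile no one gains by cutting their contribution: any cut drops the total below 44, the project is cancelled, contributions are refunded, and the deviator ends with 53, which is less than 53 − 4 + 16 = 65. Contributing more than 4 just wastes the excess. So contributing exactly 4 is a best response.
Each player's payoff: 53 − 4 + 16 = 65.

65 points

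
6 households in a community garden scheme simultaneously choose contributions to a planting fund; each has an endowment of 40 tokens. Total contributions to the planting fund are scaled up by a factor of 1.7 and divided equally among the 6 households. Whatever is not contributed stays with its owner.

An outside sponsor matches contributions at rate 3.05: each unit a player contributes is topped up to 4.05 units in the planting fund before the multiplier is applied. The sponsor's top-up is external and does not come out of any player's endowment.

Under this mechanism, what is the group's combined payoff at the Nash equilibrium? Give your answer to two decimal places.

1652.40 tokens

The effective private return per unit is now 1.7 × 4.05 / 6 = 1.1475 > 1, so every player's dominant strategy flips to full contribution.
At the Nash equilibrium everyone contributes 40. Group total payoff = 1.7 × 4.05 × 240 = 1652.40.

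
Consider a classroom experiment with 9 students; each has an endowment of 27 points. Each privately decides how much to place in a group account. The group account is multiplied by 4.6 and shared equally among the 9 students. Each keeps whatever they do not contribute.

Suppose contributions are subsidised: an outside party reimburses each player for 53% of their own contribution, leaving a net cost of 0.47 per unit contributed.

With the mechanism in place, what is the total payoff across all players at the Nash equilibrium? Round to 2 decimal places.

With the mechanism, a contributed unit returns (4.6/9) / 0.47 = 1.0875 per unit of net cost to the contributor — now above 1 — so contributing fully is weakly dominant for every player.
So the Nash equilibrium is full contribution by all 9; the group earns 9 × (27 × 0.53 + 4.6 × 27) = 1246.59.

1246.59 points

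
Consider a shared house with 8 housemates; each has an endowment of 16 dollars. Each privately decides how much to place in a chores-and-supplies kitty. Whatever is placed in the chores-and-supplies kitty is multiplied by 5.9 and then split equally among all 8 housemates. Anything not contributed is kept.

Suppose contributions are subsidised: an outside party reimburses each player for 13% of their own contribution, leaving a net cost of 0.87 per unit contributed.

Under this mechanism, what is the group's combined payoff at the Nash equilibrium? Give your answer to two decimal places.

128.00 dollars

With the mechanism, a contributed unit returns (5.9/8) / 0.87 = 0.8477 per unit of net cost — still below 1 — so contributing 0 remains dominant for every player.
Everyone keeps their endowment and the group total is 8 × 16 = 128.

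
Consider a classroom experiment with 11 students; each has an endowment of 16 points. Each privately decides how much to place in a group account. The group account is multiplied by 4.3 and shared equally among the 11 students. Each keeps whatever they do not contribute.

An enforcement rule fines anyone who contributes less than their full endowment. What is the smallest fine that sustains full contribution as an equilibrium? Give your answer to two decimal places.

Given the others contribute fully, the best deviation is to contribute 0 (any partial contribution still incurs the fine and gives up units whose private return 0.3909 is below 1).
Deviating from 16 to 0 saves 16 points but forfeits the deviator's share of the drop in the group account: 4.3/11 × 16 = 6.25.
So the deviation gain is 16 − 6.25 = 9.75, and the fine must be at least 9.75 points to wipe it out.

9.75 points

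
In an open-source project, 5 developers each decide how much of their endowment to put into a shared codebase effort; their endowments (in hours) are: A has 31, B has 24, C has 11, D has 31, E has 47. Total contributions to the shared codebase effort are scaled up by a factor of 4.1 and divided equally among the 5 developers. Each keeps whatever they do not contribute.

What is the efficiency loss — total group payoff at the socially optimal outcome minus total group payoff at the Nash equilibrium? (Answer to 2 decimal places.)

The private return per contributed unit is 4.1/5 = 0.8200 < 1 for every player regardless of endowment, so the Nash equilibrium is zero contribution and the group total is Σ E_j = 31 + 24 + 11 + 31 + 47 = 144.
Each contributed unit returns 4.100 to the group, so the social optimum is full contribution by everyone: group total = 4.100 × 144 = 590.40.
Efficiency loss = (4.100 − 1) × 144 = 446.40.

446.40 hours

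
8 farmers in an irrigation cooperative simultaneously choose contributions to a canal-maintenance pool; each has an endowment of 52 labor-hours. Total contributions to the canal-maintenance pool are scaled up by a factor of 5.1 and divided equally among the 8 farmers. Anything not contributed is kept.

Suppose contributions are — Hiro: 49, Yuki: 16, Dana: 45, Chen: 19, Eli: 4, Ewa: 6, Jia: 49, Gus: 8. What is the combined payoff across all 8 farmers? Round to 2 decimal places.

1219.60 labor-hours

Total contributed: 49 + 16 + 45 + 19 + 4 + 6 + 49 + 8 = 196; total kept: 8 × 52 − 196 = 220.
The canal-maintenance pool pays out 5.1 × 196 = 999.60 in aggregate.
Group total = 220 + 999.60 = 1219.60.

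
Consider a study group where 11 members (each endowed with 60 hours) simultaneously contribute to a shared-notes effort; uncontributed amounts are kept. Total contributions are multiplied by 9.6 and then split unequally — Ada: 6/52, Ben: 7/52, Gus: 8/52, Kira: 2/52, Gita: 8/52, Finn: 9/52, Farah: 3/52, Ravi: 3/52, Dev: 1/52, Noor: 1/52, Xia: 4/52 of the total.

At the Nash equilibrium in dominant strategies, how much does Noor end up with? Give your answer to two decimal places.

115.38 hours

Each unit j contributes comes back to j as 9.6 × (j's share), so j prefers to contribute only if that share exceeds 1/9.6 = 0.1042; otherwise keeping the unit dominates.
The shares above 0.1042 belong to Ada, Ben, Gus, Gita and Finn, contributing 60 each; the remaining 6 contribute 0. Total contributed: 300.
Noor keeps 60 and receives 9.6 × 300 × 1/52 = 55.38 from the shared-notes effort, for a payoff of 115.38.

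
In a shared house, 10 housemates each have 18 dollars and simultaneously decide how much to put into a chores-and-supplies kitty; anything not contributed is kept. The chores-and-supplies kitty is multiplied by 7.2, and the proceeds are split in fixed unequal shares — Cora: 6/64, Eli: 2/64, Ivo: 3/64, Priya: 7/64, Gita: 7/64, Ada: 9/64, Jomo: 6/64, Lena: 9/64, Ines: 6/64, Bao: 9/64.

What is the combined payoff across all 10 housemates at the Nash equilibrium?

Each unit j contributes comes back to j as 7.2 × (j's share), so j prefers to contribute only if that share exceeds 1/7.2 = 0.1389; otherwise keeping the unit dominates.
The shares above 0.1389 belong to Ada, Lena and Bao, contributing 18 each; the remaining 7 contribute 0. Total contributed: 54.
The chores-and-supplies kitty pays out 7.2 × 54 = 388.80 in total (split across the unequal shares, but the aggregate is all that matters for the group sum).
The 7 free-riders keep 18 each, adding 126. Group total = 126 + 388.80 = 514.80.

514.80 dollars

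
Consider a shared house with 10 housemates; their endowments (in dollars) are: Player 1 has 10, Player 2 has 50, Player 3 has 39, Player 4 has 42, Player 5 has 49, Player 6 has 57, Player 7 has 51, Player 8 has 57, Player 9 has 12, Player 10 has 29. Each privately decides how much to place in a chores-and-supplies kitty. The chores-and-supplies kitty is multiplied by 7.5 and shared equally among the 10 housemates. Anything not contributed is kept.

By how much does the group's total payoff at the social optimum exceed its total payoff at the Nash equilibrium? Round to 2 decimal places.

The private return per contributed unit is 7.5/10 = 0.7500 < 1 for every player regardless of endowment, so the Nash equilibrium is zero contribution and the group total is Σ E_j = 10 + 50 + 39 + 42 + 49 + 57 + 51 + 57 + 12 + 29 = 396.
Each contributed unit returns 7.500 to the group, so the social optimum is full contribution by everyone: group total = 7.500 × 396 = 2970.00.
Efficiency loss = (7.500 − 1) × 396 = 2574.00.

2574.00 dollars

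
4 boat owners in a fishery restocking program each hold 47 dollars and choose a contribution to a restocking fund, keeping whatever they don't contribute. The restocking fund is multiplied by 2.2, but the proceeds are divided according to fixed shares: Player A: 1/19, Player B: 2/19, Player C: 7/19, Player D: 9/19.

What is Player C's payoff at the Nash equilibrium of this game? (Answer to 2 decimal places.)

85.09 dollars

Player j's private return per contributed unit is 2.2 × (j's share). Contributing is weakly dominant for j when that share is at least 1/2.2 = 0.4545, and contributing 0 is dominant otherwise.
The only share above 0.4545 is Player D's 9/19, contributing 47; the remaining 3 contribute 0. Total contributed: 47.
Player C keeps 47 and receives 2.2 × 47 × 7/19 = 38.09 from the restocking fund, for a payoff of 85.09.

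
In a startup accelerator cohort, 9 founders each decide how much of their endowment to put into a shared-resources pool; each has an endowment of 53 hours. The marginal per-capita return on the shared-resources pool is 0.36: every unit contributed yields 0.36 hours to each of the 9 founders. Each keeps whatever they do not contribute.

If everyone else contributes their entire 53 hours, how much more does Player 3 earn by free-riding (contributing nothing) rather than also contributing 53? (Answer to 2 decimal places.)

Switching from a contribution of 53 to 0 lets Player 3 keep an extra 53 hours, but lowers the shared-resources pool by 53, which costs Player 3 their own share of that drop: 0.36 × 53 = 19.08.
Net gain = 53 − 19.08 = 33.92. The private return per contributed unit (0.36) is below 1, so free-riding is indeed the best response regardless of what the others do.

33.92 hours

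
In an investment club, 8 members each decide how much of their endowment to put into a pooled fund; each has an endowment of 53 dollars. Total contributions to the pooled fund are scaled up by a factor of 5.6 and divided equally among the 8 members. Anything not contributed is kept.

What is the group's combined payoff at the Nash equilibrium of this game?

424.00 dollars

Each contributed unit returns 5.6/8 = 0.7000 to its contributor — below 1 — so contributing 0 is dominant for every player. At the Nash equilibrium everyone keeps their 53, and the group total is 8 × 53 = 424.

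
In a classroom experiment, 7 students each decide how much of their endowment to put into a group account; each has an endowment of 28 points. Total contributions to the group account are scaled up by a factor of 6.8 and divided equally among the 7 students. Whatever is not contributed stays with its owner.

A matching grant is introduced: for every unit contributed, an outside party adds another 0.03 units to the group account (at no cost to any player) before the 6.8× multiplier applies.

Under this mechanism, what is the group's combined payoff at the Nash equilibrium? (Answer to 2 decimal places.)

1372.78 points

Under the mechanism each unit contributed yields 6.8 × 1.03 / 7 = 1.0006 back to its contributor per unit of net cost, which exceeds 1, making full contribution the dominant choice for everyone.
So the Nash equilibrium is full contribution by all 7; the group earns 6.8 × 1.03 × 196 = 1372.78.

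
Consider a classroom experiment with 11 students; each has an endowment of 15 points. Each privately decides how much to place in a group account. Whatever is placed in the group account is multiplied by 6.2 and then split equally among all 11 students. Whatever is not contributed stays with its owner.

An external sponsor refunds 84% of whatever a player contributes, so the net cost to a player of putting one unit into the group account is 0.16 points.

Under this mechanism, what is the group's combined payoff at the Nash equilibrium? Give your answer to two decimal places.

The effective private return per unit is now (6.2/11) / 0.16 = 3.5227 > 1, so every player's dominant strategy flips to full contribution.
At the Nash equilibrium everyone contributes 15. Group total payoff = 11 × (15 × 0.84 + 6.2 × 15) = 1161.60.

1161.60 points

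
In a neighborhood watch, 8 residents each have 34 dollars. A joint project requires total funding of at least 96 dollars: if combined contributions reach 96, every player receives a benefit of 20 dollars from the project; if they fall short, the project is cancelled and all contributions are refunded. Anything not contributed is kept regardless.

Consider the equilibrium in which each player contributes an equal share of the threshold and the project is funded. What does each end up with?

Equal share of the threshold: 96/8 = 12.
At this profile no one gains by cutting their contribution: any cut drops the total below 96, the project is cancelled, contributions are refunded, and the deviator ends with 34, which is less than 34 − 12 + 20 = 42. Contributing more than 12 just wastes the excess. So contributing exactly 12 is a best response.
Each player's payoff: 34 − 12 + 20 = 42.

42 dollars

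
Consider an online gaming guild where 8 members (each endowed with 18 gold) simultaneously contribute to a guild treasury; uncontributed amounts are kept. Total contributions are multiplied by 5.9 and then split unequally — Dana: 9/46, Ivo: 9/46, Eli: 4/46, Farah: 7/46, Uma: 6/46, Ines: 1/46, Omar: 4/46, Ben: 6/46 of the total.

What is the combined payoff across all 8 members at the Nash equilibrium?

Player j's private return per contributed unit is 5.9 × (j's share). Contributing is weakly dominant for j when that share is at least 1/5.9 = 0.1695, and contributing 0 is dominant otherwise.
The shares above 0.1695 belong to Dana and Ivo, contributing 18 each; the remaining 6 contribute 0. Total contributed: 36.
The guild treasury pays out 5.9 × 36 = 212.40 in total (split across the unequal shares, but the aggregate is all that matters for the group sum).
The 6 free-riders keep 18 each, adding 108. Group total = 108 + 212.40 = 320.40.

320.40 gold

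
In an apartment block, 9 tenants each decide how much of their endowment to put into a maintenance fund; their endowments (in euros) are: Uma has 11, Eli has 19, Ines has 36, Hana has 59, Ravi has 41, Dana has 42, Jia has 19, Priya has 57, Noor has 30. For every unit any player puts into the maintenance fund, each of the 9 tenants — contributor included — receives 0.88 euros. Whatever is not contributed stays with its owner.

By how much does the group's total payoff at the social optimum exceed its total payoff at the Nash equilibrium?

2172.88 euros

The private return per contributed unit is 0.88 < 1 for everyone, so the Nash equilibrium is zero contribution and the group total is Σ E_j = 11 + 19 + 36 + 59 + 41 + 42 + 19 + 57 + 30 = 314.
Each contributed unit returns 7.920 to the group, so the social optimum is full contribution by everyone: group total = 7.920 × 314 = 2486.88.
Efficiency loss = (7.920 − 1) × 314 = 2172.88.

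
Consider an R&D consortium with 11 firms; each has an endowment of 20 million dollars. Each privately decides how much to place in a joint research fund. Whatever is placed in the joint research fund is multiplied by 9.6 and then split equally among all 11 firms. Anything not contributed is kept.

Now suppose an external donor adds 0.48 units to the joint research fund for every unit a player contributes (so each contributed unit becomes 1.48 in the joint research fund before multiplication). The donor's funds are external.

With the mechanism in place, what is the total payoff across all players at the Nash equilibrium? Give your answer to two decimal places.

With the mechanism, a contributed unit returns 9.6 × 1.48 / 11 = 1.2916 per unit of net cost to the contributor — now above 1 — so contributing fully is weakly dominant for every player.
So the Nash equilibrium is full contribution by all 11; the group earns 9.6 × 1.48 × 220 = 3125.76.

3125.76 million dollars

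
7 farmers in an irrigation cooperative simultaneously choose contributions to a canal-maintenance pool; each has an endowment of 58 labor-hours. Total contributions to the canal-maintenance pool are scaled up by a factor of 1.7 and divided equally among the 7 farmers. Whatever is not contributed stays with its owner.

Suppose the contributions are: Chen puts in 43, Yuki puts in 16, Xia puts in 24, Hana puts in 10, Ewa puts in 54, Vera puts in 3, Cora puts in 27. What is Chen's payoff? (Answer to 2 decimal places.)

Total contributed: 43 + 16 + 24 + 10 + 54 + 3 + 27 = 177.
Each receives 1.7 × 177 / 7 = 42.99 from the canal-maintenance pool.
Chen keeps 58 − 43 = 15, so Chen's payoff is 15 + 42.99 = 57.99.

57.99 labor-hours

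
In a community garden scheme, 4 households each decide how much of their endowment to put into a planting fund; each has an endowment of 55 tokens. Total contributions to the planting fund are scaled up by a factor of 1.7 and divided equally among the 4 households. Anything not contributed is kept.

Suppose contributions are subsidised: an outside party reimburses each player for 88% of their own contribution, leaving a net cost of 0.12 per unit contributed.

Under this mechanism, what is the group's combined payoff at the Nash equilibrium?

567.60 tokens

Under the mechanism each unit contributed yields (1.7/4) / 0.12 = 3.5417 back to its contributor per unit of net cost, which exceeds 1, making full contribution the dominant choice for everyone.
At the Nash equilibrium everyone contributes 55. Group total payoff = 4 × (55 × 0.88 + 1.7 × 55) = 567.60.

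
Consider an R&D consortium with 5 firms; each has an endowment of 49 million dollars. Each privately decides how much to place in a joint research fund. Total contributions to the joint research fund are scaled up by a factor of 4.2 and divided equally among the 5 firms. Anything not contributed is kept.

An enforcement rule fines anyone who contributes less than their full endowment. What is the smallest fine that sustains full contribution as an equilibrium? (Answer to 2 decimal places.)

Given the others contribute fully, the best deviation is to contribute 0 (any partial contribution still incurs the fine and gives up units whose private return 0.8400 is below 1).
Deviating from 49 to 0 saves 49 million dollars but forfeits the deviator's share of the drop in the joint research fund: 4.2/5 × 49 = 41.16.
So the deviation gain is 49 − 41.16 = 7.84, and the fine must be at least 7.84 million dollars to wipe it out.

7.84 million dollars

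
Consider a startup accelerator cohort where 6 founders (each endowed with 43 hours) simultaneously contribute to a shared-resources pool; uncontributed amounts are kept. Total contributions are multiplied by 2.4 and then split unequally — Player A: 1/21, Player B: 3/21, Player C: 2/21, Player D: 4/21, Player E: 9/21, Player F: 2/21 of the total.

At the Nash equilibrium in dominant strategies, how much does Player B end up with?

Player j's private return per contributed unit is 2.4 × (j's share). Contributing is weakly dominant for j when that share is at least 1/2.4 = 0.4167, and contributing 0 is dominant otherwise.
The only share above 0.4167 is Player E's 9/21, contributing 43; the remaining 5 contribute 0. Total contributed: 43.
Player B keeps 43 and receives 2.4 × 43 × 3/21 = 14.74 from the shared-resources pool, for a payoff of 57.74.

57.74 hours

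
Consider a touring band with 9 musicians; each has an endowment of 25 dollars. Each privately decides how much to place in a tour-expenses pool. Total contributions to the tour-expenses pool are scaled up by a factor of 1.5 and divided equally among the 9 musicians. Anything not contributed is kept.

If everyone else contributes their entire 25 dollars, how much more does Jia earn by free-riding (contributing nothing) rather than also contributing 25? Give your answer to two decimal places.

20.83 dollars

Switching from a contribution of 25 to 0 lets Jia keep an extra 25 dollars, but lowers the tour-expenses pool by 25, which costs Jia their own share of that drop: 1.5/9 × 25 = 4.17.
Net gain = 25 − 4.17 = 20.83. The private return per contributed unit (0.1667) is below 1, so free-riding is indeed the best response regardless of what the others do.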